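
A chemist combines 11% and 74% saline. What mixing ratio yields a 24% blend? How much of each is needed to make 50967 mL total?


Let x parts of 11% mix with y parts of 74%.
11x + 74y = 24(x + y)
11x + 74y = 24x + 24y
x(11 - 24) = y(24 - 74)
x/y = (74 - 24)/(24 - 11) = 50/13
Simplify: 50:13
Total parts = 63; one part = 50967/63 = 809.00 mL
11% solution: 50×809.00 = 40450.00 mL
74% solution: 13×809.00 = 10517.00 mL
= ratio 50:13; 40450.00 mL and 10517.00 mL

ratio 50:13; 40450.00 mL and 10517.00 mL


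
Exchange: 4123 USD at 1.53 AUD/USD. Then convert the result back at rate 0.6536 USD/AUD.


Amount × rate = 4123 × 1.53 = 6308.19 AUD
Round-trip: 6308.19 × 0.6536 = 4123.03 USD
= 6308.19 AUD, then 4123.03 USD

6308.19 AUD, then 4123.03 USD


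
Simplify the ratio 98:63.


GCD(98, 63) = 7
98/7 : 63/7
= 14:9

14:9


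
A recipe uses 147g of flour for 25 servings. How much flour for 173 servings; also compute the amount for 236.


Direct proportion: y/x = constant
k = 147/25 = 5.8800
y at x=173: k × 173 = 147 × 173 / 25 = 25431/25 = 1017.24
y at x=236: k × 236 = 147 × 236 / 25 = 34692/25 = 1387.68
= 1017.24 and 1387.68

1017.24 and 1387.68


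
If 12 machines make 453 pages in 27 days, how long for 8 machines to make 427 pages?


Days ∝ work / workers, so d₂ = d₁ × (m₁/m₂) × (w₂/w₁)
Workers factor (inverse): 12/8 = 1.5000
Work factor (direct): 427/453 ≈ 0.9426
d₂ = 27 × 12/8 × 427/453 = (27 × 12 × 427) / (8 × 453) = 138348/3624
≈ 38.18 days

38.18 days


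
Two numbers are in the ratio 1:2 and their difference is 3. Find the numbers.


Let A = 1k, B = 2k.
2k - 1k = 3
1k = 3 → k = 3/1 = 3
A = 1×3 = 3, B = 2×3 = 6
= A = 3, B = 6

A = 3, B = 6


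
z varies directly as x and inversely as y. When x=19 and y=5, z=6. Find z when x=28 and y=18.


z = k·x/y
Solve for k using the known point: k = z·y/x = 6×5/19 = 30/19 ≈ 1.5789
Now evaluate at x=28, y=18:
z = k × 28 / 18 = (30 × 28) / (19 × 18) = 840/342
≈ 2.4561

2.4561


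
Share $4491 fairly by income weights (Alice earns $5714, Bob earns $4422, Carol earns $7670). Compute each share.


Total income = 5714 + 4422 + 7670 = $17806
Alice: $4491 × 5714/17806 = $1441.18
Bob: $4491 × 4422/17806 = $1115.31
Carol: $4491 × 7670/17806 = $1934.51
= Alice: $1441.18, Bob: $1115.31, Carol: $1934.51

Alice: $1441.18, Bob: $1115.31, Carol: $1934.51


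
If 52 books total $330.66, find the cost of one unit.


Unit rate = total / quantity
= 330.66 / 52
= $6.36 per unit

$6.36 per unit


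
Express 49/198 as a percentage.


Percentage = (part / whole) × 100
= (49 / 198) × 100
≈ 24.75%

24.75%


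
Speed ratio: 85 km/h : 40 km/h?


Ratio = 85:40
GCD = 5
Simplified = 17:8
Time ratio (same distance) = 8:17
Speed ratio = 17:8

17:8


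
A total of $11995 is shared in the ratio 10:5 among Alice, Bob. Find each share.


Total parts = 10 + 5 = 15
Alice: 11995 × 10/15 = 7996.67
Bob: 11995 × 5/15 = 3998.33
= Alice: $7996.67, Bob: $3998.33

Alice: $7996.67, Bob: $3998.33


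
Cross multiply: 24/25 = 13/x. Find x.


Cross multiply: 24 × x = 25 × 13
24x = 325
x = 325 / 24
= 13.54

13.54


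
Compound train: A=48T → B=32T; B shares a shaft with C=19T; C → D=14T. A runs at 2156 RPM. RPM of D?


Stage 1: RPM_B = RPM_A × t_A/t_B = 2156 × 48/32 = 103488/32 = 3234.00
B and C share a shaft → RPM_C = RPM_B
Stage 2: RPM_D = RPM_C × t_C/t_D = RPM_A × (t_A×t_C)/(t_B×t_D)
Overall ratio = (48×19)/(32×14) = 912/448
RPM_D = 2156 × 912/448 = 1966272/448
= 4389.00 RPM

4389.00 RPM


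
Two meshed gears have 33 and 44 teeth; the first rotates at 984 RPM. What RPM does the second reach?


Gear ratio = 33:44 = 3:4
RPM_B = RPM_A × (teeth_A / teeth_B)
= 984 × (33/44)
= 738.0 RPM

738.0 RPM


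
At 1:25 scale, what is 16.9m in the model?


Model size = real / scale
= 16.9 / 25
= 0.6760 m

0.6760 m


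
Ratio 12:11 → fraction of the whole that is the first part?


Total parts = 12 + 11 = 23
First part: 12/23 = 12/23
= 12/23

12/23


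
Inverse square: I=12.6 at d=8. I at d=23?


I₁d₁² = I₂d₂²
I₂ = I₁ × (d₁/d₂)²
= 12.6 × (8/23)²
= 12.6 × 64/529
= 806.4/529
≈ 1.5244

1.5244


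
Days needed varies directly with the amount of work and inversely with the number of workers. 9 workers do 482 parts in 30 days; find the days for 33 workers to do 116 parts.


Days ∝ work / workers, so d₂ = d₁ × (m₁/m₂) × (w₂/w₁)
Workers factor (inverse): 9/33 ≈ 0.2727
Work factor (direct): 116/482 ≈ 0.2407
d₂ = 30 × 9/33 × 116/482 = (30 × 9 × 116) / (33 × 482) = 31320/15906
≈ 1.97 days

1.97 days


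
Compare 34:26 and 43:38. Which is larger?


34/26 = 1.3077
43/38 = 1.1316
1.3077 > 1.1316, so 34:26 is greater
= 34:26

34:26


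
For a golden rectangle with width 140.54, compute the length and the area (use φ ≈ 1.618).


φ = (1 + √5) / 2 ≈ 1.618
Length = width × φ = 140.54 × 1.618 = 227.39372
≈ 227.39
Area = width × length = 140.54 × 227.39372 = 31957.9134088 ≈ 31957.91
= Length: 227.39, Area: 31957.91

Length: 227.39, Area: 31957.91


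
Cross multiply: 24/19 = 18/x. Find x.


Cross multiply: 24 × x = 19 × 18
24x = 342
x = 342 / 24
= 14.25

14.25


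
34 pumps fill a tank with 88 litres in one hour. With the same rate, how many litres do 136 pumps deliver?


Direct proportion: y/x = constant
k = 88/34 ≈ 2.5882
y₂ = k × 136 = 88 × 136 / 34 = 11968/34
= 352.00

352.00


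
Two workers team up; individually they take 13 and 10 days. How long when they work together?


Rate of A = 1/13 per day
Rate of B = 1/10 per day
Combined rate = 1/13 + 1/10 = 23/130 ≈ 0.1769 per day
Days = 1 / combined rate = 130/23
≈ 5.65 days

5.65 days


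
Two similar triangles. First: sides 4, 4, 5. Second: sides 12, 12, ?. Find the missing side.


Scale factor = 12/4 = 3
Missing side = 5 × 3
= 15.0

15.0


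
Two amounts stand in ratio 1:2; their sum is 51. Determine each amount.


Let A = 1k, B = 2k.
1k + 2k = 51
3k = 51 → k = 51/3 = 17
A = 1×17 = 17, B = 2×17 = 34
= A = 17, B = 34

A = 17, B = 34


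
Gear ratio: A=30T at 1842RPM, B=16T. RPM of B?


Gear ratio = 30:16 = 15:8
RPM_B = RPM_A × (teeth_A / teeth_B)
= 1842 × (30/16)
= 3453.8 RPM

3453.8 RPM


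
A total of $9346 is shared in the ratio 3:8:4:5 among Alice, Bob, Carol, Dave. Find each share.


Total parts = 3 + 8 + 4 + 5 = 20
Alice: 9346 × 3/20 = 1401.90
Bob: 9346 × 8/20 = 3738.40
Carol: 9346 × 4/20 = 1869.20
Dave: 9346 × 5/20 = 2336.50
= Alice: $1401.90, Bob: $3738.40, Carol: $1869.20, Dave: $2336.50

Alice: $1401.90, Bob: $3738.40, Carol: $1869.20, Dave: $2336.50


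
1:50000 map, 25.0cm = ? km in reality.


Real distance = map distance × scale
= 25.0cm × 50000
= 1250000 cm = 12500.0 m
= 12.500 km

12.500 km


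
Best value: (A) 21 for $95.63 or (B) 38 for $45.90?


Deal A: $95.63/21 = $4.5538/unit
Deal B: $45.90/38 = $1.2079/unit
B is cheaper per unit
= Deal B

Deal B


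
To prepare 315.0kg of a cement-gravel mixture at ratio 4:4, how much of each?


Total parts = 4 + 4 = 8
cement: 315.0 × 4/8 = 157.5kg
gravel: 315.0 × 4/8 = 157.5kg
= 157.5kg and 157.5kg

157.5kg and 157.5kg


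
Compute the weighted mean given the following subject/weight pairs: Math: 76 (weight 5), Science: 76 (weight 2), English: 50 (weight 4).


Numerator = 76×5 + 76×2 + 50×4
= 380 + 152 + 200
= 732
Total weight = 11
Weighted avg = 732/11
= 66.55

66.55


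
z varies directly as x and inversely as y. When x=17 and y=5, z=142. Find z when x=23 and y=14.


z = k·x/y
Solve for k using the known point: k = z·y/x = 142×5/17 = 710/17 ≈ 41.7647
Now evaluate at x=23, y=14:
z = k × 23 / 14 = (710 × 23) / (17 × 14) = 16330/238
≈ 68.6134

68.6134


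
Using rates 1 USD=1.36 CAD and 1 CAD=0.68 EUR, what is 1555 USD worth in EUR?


Step 1: 1555 USD × 1.36 = 2114.80 CAD
Step 2: 2114.80 CAD × 0.68 = 1438.06 EUR
Implied rate USD→EUR = 1.36 × 0.68 = 0.9248
= 1438.06 EUR

1438.06 EUR


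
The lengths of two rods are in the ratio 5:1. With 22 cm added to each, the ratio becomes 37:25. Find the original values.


Let A = 5k, B = 1k.
(5k + 22) / (1k + 22) = 37/25
Cross-multiply: 25(5k + 22) = 37(1k + 22)
125k + 550 = 37k + 814
125k - 37k = 814 - 550
88k = 264
k = 264/88 = 3
A = 5×3 = 15, B = 1×3 = 3
= A = 15, B = 3

A = 15, B = 3


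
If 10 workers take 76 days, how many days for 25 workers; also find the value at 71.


Inverse proportion: x × y = constant
k = 10 × 76 = 760
At x=25: k/25 = 30.40
At x=71: k/71 = 10.70
= 30.40 and 10.70

30.40 and 10.70


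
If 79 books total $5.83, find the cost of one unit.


Unit rate = total / quantity
= 5.83 / 79
= $0.07 per unit

$0.07 per unit


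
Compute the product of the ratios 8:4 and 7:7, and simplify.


Compound ratio = (8×7) : (4×7)
= 56:28
GCD = 28
= 2:1

2:1


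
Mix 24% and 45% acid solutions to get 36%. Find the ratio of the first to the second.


Let x parts of 24% mix with y parts of 45%.
24x + 45y = 36(x + y)
24x + 45y = 36x + 36y
x(24 - 36) = y(36 - 45)
x/y = (45 - 36)/(36 - 24) = 9/12
Simplify: 3:4
= 3:4

3:4


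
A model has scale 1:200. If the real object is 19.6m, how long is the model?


Model size = real / scale
= 19.6 / 200
= 0.0980 m

0.0980 m


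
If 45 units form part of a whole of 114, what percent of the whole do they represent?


Percentage = (part / whole) × 100
= (45 / 114) × 100
≈ 39.47%

39.47%


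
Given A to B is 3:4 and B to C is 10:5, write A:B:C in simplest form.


Match B: multiply A:B by 10 → 30:40
Multiply B:C by 4 → 40:20
Combined: 30:40:20
GCD = 10
= 3:4:2

3:4:2


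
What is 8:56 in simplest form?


GCD(8, 56) = 8
8/8 : 56/8
= 1:7

1:7


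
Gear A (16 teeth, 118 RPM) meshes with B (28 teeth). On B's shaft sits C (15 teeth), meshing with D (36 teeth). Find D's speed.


Stage 1: RPM_B = RPM_A × t_A/t_B = 118 × 16/28 = 1888/28 ≈ 67.43
B and C share a shaft → RPM_C = RPM_B
Stage 2: RPM_D = RPM_C × t_C/t_D = RPM_A × (t_A×t_C)/(t_B×t_D)
Overall ratio = (16×15)/(28×36) = 240/1008
RPM_D = 118 × 240/1008 = 28320/1008
≈ 28.10 RPM

28.10 RPM


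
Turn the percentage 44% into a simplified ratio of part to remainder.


44% means 44 parts out of 100; remainder = 56
Part : remainder = 44:56
GCD = 4
= 11:14

11:14


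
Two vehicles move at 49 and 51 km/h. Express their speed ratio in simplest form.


Ratio = 49:51
GCD = 1
Simplified = 49:51
Time ratio (same distance) = 51:49
Speed ratio = 49:51

49:51


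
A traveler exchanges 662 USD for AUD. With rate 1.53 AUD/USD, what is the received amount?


Amount × rate = 662 × 1.53
= 1012.86 AUD

1012.86 AUD


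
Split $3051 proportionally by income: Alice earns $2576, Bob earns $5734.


Total income = 2576 + 5734 = $8310
Alice: $3051 × 2576/8310 = $945.77
Bob: $3051 × 5734/8310 = $2105.23
= Alice: $945.77, Bob: $2105.23

Alice: $945.77, Bob: $2105.23


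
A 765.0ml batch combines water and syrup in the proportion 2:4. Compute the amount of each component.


Total parts = 2 + 4 = 6
water: 765.0 × 2/6 = 255.0ml
syrup: 765.0 × 4/6 = 510.0ml
= 255.0ml and 510.0ml

255.0ml and 510.0ml


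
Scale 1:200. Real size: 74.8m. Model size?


Model size = real / scale
= 74.8 / 200
= 0.3740 m

0.3740 m


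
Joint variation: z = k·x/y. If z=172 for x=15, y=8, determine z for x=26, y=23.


z = k·x/y
Solve for k using the known point: k = z·y/x = 172×8/15 = 1376/15 ≈ 91.7333
Now evaluate at x=26, y=23:
z = k × 26 / 23 = (1376 × 26) / (15 × 23) = 35776/345
≈ 103.6986

103.6986


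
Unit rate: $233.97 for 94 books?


Unit rate = total / quantity
= 233.97 / 94
= $2.49 per unit

$2.49 per unit


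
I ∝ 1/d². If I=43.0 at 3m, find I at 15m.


I₁d₁² = I₂d₂²
I₂ = I₁ × (d₁/d₂)²
= 43.0 × (3/15)²
= 43.0 × 9/225
= 387/225
= 1.7200

1.7200


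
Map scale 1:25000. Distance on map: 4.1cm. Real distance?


Real distance = map distance × scale
= 4.1cm × 25000
= 102500 cm = 1025.0 m
= 1.025 km

1.025 km


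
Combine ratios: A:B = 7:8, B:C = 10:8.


Match B: multiply A:B by 10 → 70:80
Multiply B:C by 8 → 80:64
Combined: 70:80:64
GCD = 2
= 35:40:32

35:40:32


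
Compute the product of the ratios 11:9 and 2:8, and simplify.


Compound ratio = (11×2) : (9×8)
= 22:72
GCD = 2
= 11:36

11:36


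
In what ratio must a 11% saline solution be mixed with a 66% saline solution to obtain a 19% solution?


Let x parts of 11% mix with y parts of 66%.
11x + 66y = 19(x + y)
11x + 66y = 19x + 19y
x(11 - 19) = y(19 - 66)
x/y = (66 - 19)/(19 - 11) = 47/8
Simplify: 47:8
= 47:8

47:8


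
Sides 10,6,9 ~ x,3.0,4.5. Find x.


Scale factor = 3.0/6 = 0.5
Missing side = 10 × 0.5
= 5.0

5.0


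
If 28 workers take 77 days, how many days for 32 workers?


Inverse proportion: x × y = constant
k = 28 × 77 = 2156
y₂ = k / 32 = 2156 / 32
= 67.38

67.38


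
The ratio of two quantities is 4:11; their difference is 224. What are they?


Let A = 4k, B = 11k.
11k - 4k = 224
7k = 224 → k = 224/7 = 32
A = 4×32 = 128, B = 11×32 = 352
= A = 128, B = 352

A = 128, B = 352


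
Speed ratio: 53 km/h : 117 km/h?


Ratio = 53:117
GCD = 1
Simplified = 53:117
Time ratio (same distance) = 117:53
Speed ratio = 53:117

53:117


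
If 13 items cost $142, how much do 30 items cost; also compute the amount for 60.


Direct proportion: y/x = constant
k = 142/13 ≈ 10.9231
y at x=30: k × 30 = 142 × 30 / 13 = 4260/13 ≈ 327.69
y at x=60: k × 60 = 142 × 60 / 13 = 8520/13 ≈ 655.38
= 327.69 and 655.38

327.69 and 655.38


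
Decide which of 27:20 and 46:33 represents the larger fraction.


27/20 = 1.3500
46/33 = 1.3939
1.3500 < 1.3939, so 27:20 is less
= 46:33

46:33


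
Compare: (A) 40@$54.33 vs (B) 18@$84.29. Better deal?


Deal A: $54.33/40 = $1.3583/unit
Deal B: $84.29/18 = $4.6828/unit
A is cheaper per unit
= Deal A

Deal A


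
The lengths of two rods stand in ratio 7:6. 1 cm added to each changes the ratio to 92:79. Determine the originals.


Let A = 7k, B = 6k.
(7k + 1) / (6k + 1) = 92/79
Cross-multiply: 79(7k + 1) = 92(6k + 1)
553k + 79 = 552k + 92
553k - 552k = 92 - 79
1k = 13
k = 13/1 = 13
A = 7×13 = 91, B = 6×13 = 78
= A = 91, B = 78

A = 91, B = 78


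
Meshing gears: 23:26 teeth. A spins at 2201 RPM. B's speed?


Gear ratio = 23:26 = 23:26
RPM_B = RPM_A × (teeth_A / teeth_B)
= 2201 × (23/26)
= 1947.0 RPM

1947.0 RPM


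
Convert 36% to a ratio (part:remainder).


36% means 36 parts out of 100; remainder = 64
Part : remainder = 36:64
GCD = 4
= 9:16

9:16


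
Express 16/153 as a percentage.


Percentage = (part / whole) × 100
= (16 / 153) × 100
≈ 10.46%

10.46%


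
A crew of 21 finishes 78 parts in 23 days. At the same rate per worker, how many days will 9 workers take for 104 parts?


Days ∝ work / workers, so d₂ = d₁ × (m₁/m₂) × (w₂/w₁)
Workers factor (inverse): 21/9 ≈ 2.3333
Work factor (direct): 104/78 ≈ 1.3333
d₂ = 23 × 21/9 × 104/78 = (23 × 21 × 104) / (9 × 78) = 50232/702
≈ 71.56 days

71.56 days


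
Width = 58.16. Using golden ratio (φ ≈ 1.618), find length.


φ = (1 + √5) / 2 ≈ 1.618
Length = width × φ = 58.16 × 1.618 = 94.10288
≈ 94.10

94.10


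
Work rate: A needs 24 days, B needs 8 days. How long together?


Rate of A = 1/24 per day
Rate of B = 1/8 per day
Combined rate = 1/24 + 1/8 = 32/192 ≈ 0.1667 per day
Days = 1 / combined rate = 192/32
= 6.00 days

6.00 days


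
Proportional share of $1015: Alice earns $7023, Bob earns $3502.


Total income = 7023 + 3502 = $10525
Alice: $1015 × 7023/10525 = $677.28
Bob: $1015 × 3502/10525 = $337.72
= Alice: $677.28, Bob: $337.72

Alice: $677.28, Bob: $337.72


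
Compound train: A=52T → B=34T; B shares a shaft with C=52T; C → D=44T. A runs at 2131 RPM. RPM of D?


Stage 1: RPM_B = RPM_A × t_A/t_B = 2131 × 52/34 = 110812/34 ≈ 3259.18
B and C share a shaft → RPM_C = RPM_B
Stage 2: RPM_D = RPM_C × t_C/t_D = RPM_A × (t_A×t_C)/(t_B×t_D)
Overall ratio = (52×52)/(34×44) = 2704/1496
RPM_D = 2131 × 2704/1496 = 5762224/1496
≈ 3851.75 RPM

3851.75 RPM


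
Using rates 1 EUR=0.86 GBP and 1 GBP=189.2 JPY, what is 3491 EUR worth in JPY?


Step 1: 3491 EUR × 0.86 = 3002.26 GBP
Step 2: 3002.26 GBP × 189.2 = 568027.59 JPY
Implied rate EUR→JPY = 0.86 × 189.2 = 162.7120
= 568027.59 JPY

568027.59 JPY


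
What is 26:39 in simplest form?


GCD(26, 39) = 13
26/13 : 39/13
= 2:3

2:3


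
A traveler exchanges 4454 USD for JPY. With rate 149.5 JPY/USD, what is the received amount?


Amount × rate = 4454 × 149.5
= 665873.00 JPY

665873.00 JPY


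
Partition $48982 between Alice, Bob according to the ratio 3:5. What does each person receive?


Total parts = 3 + 5 = 8
Alice: 48982 × 3/8 = 18368.25
Bob: 48982 × 5/8 = 30613.75
= Alice: $18368.25, Bob: $30613.75

Alice: $18368.25, Bob: $30613.75


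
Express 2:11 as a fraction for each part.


Total parts = 2 + 11 = 13
First part: 2/13 = 2/13
Second part: 11/13 = 11/13
= 2/13 and 11/13

2/13 and 11/13


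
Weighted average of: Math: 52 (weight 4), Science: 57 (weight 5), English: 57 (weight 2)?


Numerator = 52×4 + 57×5 + 57×2
= 208 + 285 + 114
= 607
Total weight = 11
Weighted avg = 607/11
= 55.18

55.18


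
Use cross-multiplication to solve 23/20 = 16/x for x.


Cross multiply: 23 × x = 20 × 16
23x = 320
x = 320 / 23
= 13.91

13.91


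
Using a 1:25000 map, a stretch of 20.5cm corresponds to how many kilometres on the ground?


Real distance = map distance × scale
= 20.5cm × 25000
= 512500 cm = 5125.0 m
= 5.125 km

5.125 km


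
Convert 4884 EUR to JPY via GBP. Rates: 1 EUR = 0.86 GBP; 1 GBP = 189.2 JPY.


Step 1: 4884 EUR × 0.86 = 4200.24 GBP
Step 2: 4200.24 GBP × 189.2 = 794685.41 JPY
Implied rate EUR→JPY = 0.86 × 189.2 = 162.7120
= 794685.41 JPY

794685.41 JPY


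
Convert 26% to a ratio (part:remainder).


26% means 26 parts out of 100; remainder = 74
Part : remainder = 26:74
GCD = 2
= 13:37

13:37


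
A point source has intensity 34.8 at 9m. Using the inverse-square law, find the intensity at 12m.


I₁d₁² = I₂d₂²
I₂ = I₁ × (d₁/d₂)²
= 34.8 × (9/12)²
= 34.8 × 81/144
= 2818.8/144
= 19.5750

19.5750


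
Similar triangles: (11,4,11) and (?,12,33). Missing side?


Scale factor = 12/4 = 3
Missing side = 11 × 3
= 33.0

33.0


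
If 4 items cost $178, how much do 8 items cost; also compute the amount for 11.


Direct proportion: y/x = constant
k = 178/4 = 44.5000
y at x=8: k × 8 = 178 × 8 / 4 = 1424/4 = 356.00
y at x=11: k × 11 = 178 × 11 / 4 = 1958/4 = 489.50
= 356.00 and 489.50

356.00 and 489.50


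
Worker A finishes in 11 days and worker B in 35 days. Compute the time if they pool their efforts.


Rate of A = 1/11 per day
Rate of B = 1/35 per day
Combined rate = 1/11 + 1/35 = 46/385 ≈ 0.1195 per day
Days = 1 / combined rate = 385/46
≈ 8.37 days

8.37 days


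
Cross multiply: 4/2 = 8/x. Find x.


Cross multiply: 4 × x = 2 × 8
4x = 16
x = 16 / 4
= 4.00

4.00


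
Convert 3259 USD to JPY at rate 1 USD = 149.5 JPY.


Amount × rate = 3259 × 149.5
= 487220.50 JPY

487220.50 JPY


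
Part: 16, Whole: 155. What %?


Percentage = (part / whole) × 100
= (16 / 155) × 100
≈ 10.32%

10.32%


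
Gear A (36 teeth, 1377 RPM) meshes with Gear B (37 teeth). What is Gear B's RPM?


Gear ratio = 36:37 = 36:37
RPM_B = RPM_A × (teeth_A / teeth_B)
= 1377 × (36/37)
= 1339.8 RPM

1339.8 RPM


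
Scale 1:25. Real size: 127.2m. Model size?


Model size = real / scale
= 127.2 / 25
= 5.0880 m

5.0880 m


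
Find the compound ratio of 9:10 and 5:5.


Compound ratio = (9×5) : (10×5)
= 45:50
GCD = 5
= 9:10

9:10


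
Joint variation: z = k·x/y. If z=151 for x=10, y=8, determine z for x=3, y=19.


z = k·x/y
Solve for k using the known point: k = z·y/x = 151×8/10 = 1208/10 = 120.8000
Now evaluate at x=3, y=19:
z = k × 3 / 19 = (1208 × 3) / (10 × 19) = 3624/190
≈ 19.0737

19.0737


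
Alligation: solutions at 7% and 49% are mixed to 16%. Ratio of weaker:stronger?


Let x parts of 7% mix with y parts of 49%.
7x + 49y = 16(x + y)
7x + 49y = 16x + 16y
x(7 - 16) = y(16 - 49)
x/y = (49 - 16)/(16 - 7) = 33/9
Simplify: 11:3
= 11:3

11:3


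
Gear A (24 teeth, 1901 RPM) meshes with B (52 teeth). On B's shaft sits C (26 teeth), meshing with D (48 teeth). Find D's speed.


Stage 1: RPM_B = RPM_A × t_A/t_B = 1901 × 24/52 = 45624/52 ≈ 877.38
B and C share a shaft → RPM_C = RPM_B
Stage 2: RPM_D = RPM_C × t_C/t_D = RPM_A × (t_A×t_C)/(t_B×t_D)
Overall ratio = (24×26)/(52×48) = 624/2496
RPM_D = 1901 × 624/2496 = 1186224/2496
= 475.25 RPM

475.25 RPM


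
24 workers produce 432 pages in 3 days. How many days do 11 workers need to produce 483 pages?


Days ∝ work / workers, so d₂ = d₁ × (m₁/m₂) × (w₂/w₁)
Workers factor (inverse): 24/11 ≈ 2.1818
Work factor (direct): 483/432 ≈ 1.1181
d₂ = 3 × 24/11 × 483/432 = (3 × 24 × 483) / (11 × 432) = 34776/4752
≈ 7.32 days

7.32 days


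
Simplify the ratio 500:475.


GCD(500, 475) = 25
500/25 : 475/25
= 20:19

20:19


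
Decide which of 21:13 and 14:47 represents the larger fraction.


21/13 = 1.6154
14/47 = 0.2979
1.6154 > 0.2979, so 21:13 is greater
= 21:13

21:13


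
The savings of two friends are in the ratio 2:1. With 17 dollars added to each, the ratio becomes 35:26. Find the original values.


Let A = 2k, B = 1k.
(2k + 17) / (1k + 17) = 35/26
Cross-multiply: 26(2k + 17) = 35(1k + 17)
52k + 442 = 35k + 595
52k - 35k = 595 - 442
17k = 153
k = 153/17 = 9
A = 2×9 = 18, B = 1×9 = 9
= A = 18, B = 9

A = 18, B = 9


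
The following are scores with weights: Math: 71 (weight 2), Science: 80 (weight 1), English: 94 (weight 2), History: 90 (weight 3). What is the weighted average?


Numerator = 71×2 + 80×1 + 94×2 + 90×3
= 142 + 80 + 188 + 270
= 680
Total weight = 8
Weighted avg = 680/8
= 85.00

85.00


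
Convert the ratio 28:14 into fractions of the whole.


Total parts = 28 + 14 = 42
First part: 28/42 = 2/3
Second part: 14/42 = 1/3
= 2/3 and 1/3

2/3 and 1/3


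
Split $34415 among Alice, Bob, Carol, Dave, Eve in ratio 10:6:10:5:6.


Total parts = 10 + 6 + 10 + 5 + 6 = 37
Alice: 34415 × 10/37 = 9301.35
Bob: 34415 × 6/37 = 5580.81
Carol: 34415 × 10/37 = 9301.35
Dave: 34415 × 5/37 = 4650.68
Eve: 34415 × 6/37 = 5580.81
= Alice: $9301.35, Bob: $5580.81, Carol: $9301.35, Dave: $4650.68, Eve: $5580.81

Alice: $9301.35, Bob: $5580.81, Carol: $9301.35, Dave: $4650.68, Eve: $5580.81


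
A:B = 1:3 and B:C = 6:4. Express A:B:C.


Match B: multiply A:B by 6 → 6:18
Multiply B:C by 3 → 18:12
Combined: 6:18:12
GCD = 6
= 1:3:2

1:3:2


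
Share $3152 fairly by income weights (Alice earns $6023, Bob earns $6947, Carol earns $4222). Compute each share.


Total income = 6023 + 6947 + 4222 = $17192
Alice: $3152 × 6023/17192 = $1104.26
Bob: $3152 × 6947/17192 = $1273.67
Carol: $3152 × 4222/17192 = $774.07
= Alice: $1104.26, Bob: $1273.67, Carol: $774.07

Alice: $1104.26, Bob: $1273.67, Carol: $774.07


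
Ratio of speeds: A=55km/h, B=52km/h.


Ratio = 55:52
GCD = 1
Simplified = 55:52
Time ratio (same distance) = 52:55
Speed ratio = 55:52

55:52


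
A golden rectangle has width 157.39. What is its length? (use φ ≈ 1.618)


φ = (1 + √5) / 2 ≈ 1.618
Length = width × φ = 157.39 × 1.618 = 254.65702
≈ 254.66

254.66


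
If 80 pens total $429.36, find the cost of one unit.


Unit rate = total / quantity
= 429.36 / 80
= $5.37 per unit

$5.37 per unit


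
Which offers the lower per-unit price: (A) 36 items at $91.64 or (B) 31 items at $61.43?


Deal A: $91.64/36 = $2.5456/unit
Deal B: $61.43/31 = $1.9816/unit
B is cheaper per unit
= Deal B

Deal B


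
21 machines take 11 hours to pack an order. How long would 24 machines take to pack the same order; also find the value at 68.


Inverse proportion: x × y = constant
k = 21 × 11 = 231
At x=24: k/24 = 9.63
At x=68: k/68 = 3.40
= 9.63 and 3.40

9.63 and 3.40


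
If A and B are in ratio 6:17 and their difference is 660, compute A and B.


Let A = 6k, B = 17k.
17k - 6k = 660
11k = 660 → k = 660/11 = 60
A = 6×60 = 360, B = 17×60 = 1020
= A = 360, B = 1020

A = 360, B = 1020


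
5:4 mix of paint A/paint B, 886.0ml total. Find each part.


Total parts = 5 + 4 = 9
paint A: 886.0 × 5/9 = 492.2ml
paint B: 886.0 × 4/9 = 393.8ml
= 492.2ml and 393.8ml

492.2ml and 393.8ml


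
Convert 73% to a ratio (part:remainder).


73% means 73 parts out of 100; remainder = 27
Part : remainder = 73:27
GCD = 1
= 73:27

73:27


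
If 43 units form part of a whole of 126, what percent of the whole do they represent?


Percentage = (part / whole) × 100
= (43 / 126) × 100
≈ 34.13%

34.13%


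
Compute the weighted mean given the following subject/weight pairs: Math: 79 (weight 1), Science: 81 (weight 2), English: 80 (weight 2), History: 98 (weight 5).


Numerator = 79×1 + 81×2 + 80×2 + 98×5
= 79 + 162 + 160 + 490
= 891
Total weight = 10
Weighted avg = 891/10
= 89.10

89.10


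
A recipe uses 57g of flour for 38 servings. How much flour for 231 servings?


Direct proportion: y/x = constant
k = 57/38 = 1.5000
y₂ = k × 231 = 57 × 231 / 38 = 13167/38
= 346.50

346.50


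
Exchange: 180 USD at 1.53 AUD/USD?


Amount × rate = 180 × 1.53
= 275.40 AUD

275.40 AUD


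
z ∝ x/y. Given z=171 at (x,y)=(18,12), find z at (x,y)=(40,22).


z = k·x/y
Solve for k using the known point: k = z·y/x = 171×12/18 = 2052/18 = 114.0000
Now evaluate at x=40, y=22:
z = k × 40 / 22 = (2052 × 40) / (18 × 22) = 82080/396
≈ 207.2727

207.2727


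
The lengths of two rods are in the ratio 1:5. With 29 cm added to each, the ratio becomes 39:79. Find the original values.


Let A = 1k, B = 5k.
(1k + 29) / (5k + 29) = 39/79
Cross-multiply: 79(1k + 29) = 39(5k + 29)
79k + 2291 = 195k + 1131
79k - 195k = 1131 - 2291
-116k = -1160
k = -1160/-116 = 10
A = 1×10 = 10, B = 5×10 = 50
= A = 10, B = 50

A = 10, B = 50


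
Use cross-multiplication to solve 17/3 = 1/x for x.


Cross multiply: 17 × x = 3 × 1
17x = 3
x = 3 / 17
= 0.18

0.18


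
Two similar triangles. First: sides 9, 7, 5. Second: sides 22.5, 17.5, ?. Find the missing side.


Scale factor = 22.5/9 = 2.5
Missing side = 5 × 2.5
= 12.5

12.5


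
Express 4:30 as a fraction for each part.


Total parts = 4 + 30 = 34
First part: 4/34 = 2/17
Second part: 30/34 = 15/17
= 2/17 and 15/17

2/17 and 15/17


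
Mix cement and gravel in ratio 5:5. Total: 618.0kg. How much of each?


Total parts = 5 + 5 = 10
cement: 618.0 × 5/10 = 309.0kg
gravel: 618.0 × 5/10 = 309.0kg
= 309.0kg and 309.0kg

309.0kg and 309.0kg


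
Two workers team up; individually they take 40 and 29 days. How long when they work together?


Rate of A = 1/40 per day
Rate of B = 1/29 per day
Combined rate = 1/40 + 1/29 = 69/1160 ≈ 0.0595 per day
Days = 1 / combined rate = 1160/69
≈ 16.81 days

16.81 days


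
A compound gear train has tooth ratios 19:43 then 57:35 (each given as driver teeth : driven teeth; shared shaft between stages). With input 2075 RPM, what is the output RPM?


Stage 1: RPM_B = RPM_A × t_A/t_B = 2075 × 19/43 = 39425/43 ≈ 916.86
B and C share a shaft → RPM_C = RPM_B
Stage 2: RPM_D = RPM_C × t_C/t_D = RPM_A × (t_A×t_C)/(t_B×t_D)
Overall ratio = (19×57)/(43×35) = 1083/1505
RPM_D = 2075 × 1083/1505 = 2247225/1505
≈ 1493.17 RPM

1493.17 RPM


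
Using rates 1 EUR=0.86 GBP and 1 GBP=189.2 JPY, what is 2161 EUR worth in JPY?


Step 1: 2161 EUR × 0.86 = 1858.46 GBP
Step 2: 1858.46 GBP × 189.2 = 351620.63 JPY
Implied rate EUR→JPY = 0.86 × 189.2 = 162.7120
= 351620.63 JPY

351620.63 JPY


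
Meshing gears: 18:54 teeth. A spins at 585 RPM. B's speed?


Gear ratio = 18:54 = 1:3
RPM_B = RPM_A × (teeth_A / teeth_B)
= 585 × (18/54)
= 195.0 RPM

195.0 RPM


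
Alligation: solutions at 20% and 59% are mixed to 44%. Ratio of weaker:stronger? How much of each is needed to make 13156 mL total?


Let x parts of 20% mix with y parts of 59%.
20x + 59y = 44(x + y)
20x + 59y = 44x + 44y
x(20 - 44) = y(44 - 59)
x/y = (59 - 44)/(44 - 20) = 15/24
Simplify: 5:8
Total parts = 13; one part = 13156/13 = 1012.00 mL
20% solution: 5×1012.00 = 5060.00 mL
59% solution: 8×1012.00 = 8096.00 mL
= ratio 5:8; 5060.00 mL and 8096.00 mL

ratio 5:8; 5060.00 mL and 8096.00 mL


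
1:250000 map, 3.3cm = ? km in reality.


Real distance = map distance × scale
= 3.3cm × 250000
= 825000 cm = 8250.0 m
= 8.250 km

8.250 km


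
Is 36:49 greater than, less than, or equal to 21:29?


36/49 = 0.7347
21/29 = 0.7241
0.7347 > 0.7241, so 36:49 is greater
= greater than

greater than


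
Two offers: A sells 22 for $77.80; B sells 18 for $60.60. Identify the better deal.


Deal A: $77.80/22 = $3.5364/unit
Deal B: $60.60/18 = $3.3667/unit
B is cheaper per unit
= Deal B

Deal B


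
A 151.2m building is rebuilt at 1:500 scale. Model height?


Model size = real / scale
= 151.2 / 500
= 0.3024 m

0.3024 m


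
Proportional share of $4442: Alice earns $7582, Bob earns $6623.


Total income = 7582 + 6623 = $14205
Alice: $4442 × 7582/14205 = $2370.94
Bob: $4442 × 6623/14205 = $2071.06
= Alice: $2370.94, Bob: $2071.06

Alice: $2370.94, Bob: $2071.06


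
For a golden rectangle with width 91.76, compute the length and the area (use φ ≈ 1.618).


φ = (1 + √5) / 2 ≈ 1.618
Length = width × φ = 91.76 × 1.618 = 148.46768
≈ 148.47
Area = width × length = 91.76 × 148.46768 = 13623.3943168 ≈ 13623.39
= Length: 148.47, Area: 13623.39

Length: 148.47, Area: 13623.39


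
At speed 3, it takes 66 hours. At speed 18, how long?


Inverse proportion: x × y = constant
k = 3 × 66 = 198
y₂ = k / 18 = 198 / 18
= 11.00

11.00


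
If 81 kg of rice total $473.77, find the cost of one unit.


Unit rate = total / quantity
= 473.77 / 81
= $5.85 per unit

$5.85 per unit


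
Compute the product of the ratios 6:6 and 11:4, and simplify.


Compound ratio = (6×11) : (6×4)
= 66:24
GCD = 6
= 11:4

11:4


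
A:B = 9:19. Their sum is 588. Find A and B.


Let A = 9k, B = 19k.
9k + 19k = 588
28k = 588 → k = 588/28 = 21
A = 9×21 = 189, B = 19×21 = 399
= A = 189, B = 399

A = 189, B = 399


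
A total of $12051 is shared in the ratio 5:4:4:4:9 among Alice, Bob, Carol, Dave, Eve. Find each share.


Total parts = 5 + 4 + 4 + 4 + 9 = 26
Alice: 12051 × 5/26 = 2317.50
Bob: 12051 × 4/26 = 1854.00
Carol: 12051 × 4/26 = 1854.00
Dave: 12051 × 4/26 = 1854.00
Eve: 12051 × 9/26 = 4171.50
= Alice: $2317.50, Bob: $1854.00, Carol: $1854.00, Dave: $1854.00, Eve: $4171.50

Alice: $2317.50, Bob: $1854.00, Carol: $1854.00, Dave: $1854.00, Eve: $4171.50


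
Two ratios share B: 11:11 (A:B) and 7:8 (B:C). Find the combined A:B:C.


Match B: multiply A:B by 7 → 77:77
Multiply B:C by 11 → 77:88
Combined: 77:77:88
GCD = 11
= 7:7:8

7:7:8


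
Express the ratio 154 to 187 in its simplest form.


GCD(154, 187) = 11
154/11 : 187/11
= 14:17

14:17


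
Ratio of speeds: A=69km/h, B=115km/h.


Ratio = 69:115
GCD = 23
Simplified = 3:5
Time ratio (same distance) = 5:3
Speed ratio = 3:5

3:5


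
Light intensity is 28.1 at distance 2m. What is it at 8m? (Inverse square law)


I₁d₁² = I₂d₂²
I₂ = I₁ × (d₁/d₂)²
= 28.1 × (2/8)²
= 28.1 × 4/64
= 112.4/64
≈ 1.7563

1.7563


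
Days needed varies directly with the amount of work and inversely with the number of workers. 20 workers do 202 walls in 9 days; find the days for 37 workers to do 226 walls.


Days ∝ work / workers, so d₂ = d₁ × (m₁/m₂) × (w₂/w₁)
Workers factor (inverse): 20/37 ≈ 0.5405
Work factor (direct): 226/202 ≈ 1.1188
d₂ = 9 × 20/37 × 226/202 = (9 × 20 × 226) / (37 × 202) = 40680/7474
≈ 5.44 days

5.44 days


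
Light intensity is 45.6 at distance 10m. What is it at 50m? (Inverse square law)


I₁d₁² = I₂d₂²
I₂ = I₁ × (d₁/d₂)²
= 45.6 × (10/50)²
= 45.6 × 100/2500
= 4560/2500
= 1.8240

1.8240


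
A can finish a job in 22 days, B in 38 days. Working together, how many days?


Rate of A = 1/22 per day
Rate of B = 1/38 per day
Combined rate = 1/22 + 1/38 = 60/836 ≈ 0.0718 per day
Days = 1 / combined rate = 836/60
≈ 13.93 days

13.93 days


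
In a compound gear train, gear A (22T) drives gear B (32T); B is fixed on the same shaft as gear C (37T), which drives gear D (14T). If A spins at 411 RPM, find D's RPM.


Stage 1: RPM_B = RPM_A × t_A/t_B = 411 × 22/32 = 9042/32 ≈ 282.56
B and C share a shaft → RPM_C = RPM_B
Stage 2: RPM_D = RPM_C × t_C/t_D = RPM_A × (t_A×t_C)/(t_B×t_D)
Overall ratio = (22×37)/(32×14) = 814/448
RPM_D = 411 × 814/448 = 334554/448
≈ 746.77 RPM

746.77 RPM


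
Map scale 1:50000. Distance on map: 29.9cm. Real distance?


Real distance = map distance × scale
= 29.9cm × 50000
= 1495000 cm = 14950.0 m
= 14.950 km

14.950 km


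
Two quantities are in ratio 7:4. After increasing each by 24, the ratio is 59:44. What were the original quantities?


Let A = 7k, B = 4k.
(7k + 24) / (4k + 24) = 59/44
Cross-multiply: 44(7k + 24) = 59(4k + 24)
308k + 1056 = 236k + 1416
308k - 236k = 1416 - 1056
72k = 360
k = 360/72 = 5
A = 7×5 = 35, B = 4×5 = 20
= A = 35, B = 20

A = 35, B = 20


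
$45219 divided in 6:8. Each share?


Total parts = 6 + 8 = 14
Part 1: 45219 × 6/14 = 19379.57
Part 2: 45219 × 8/14 = 25839.43
= Part 1: $19379.57, Part 2: $25839.43

Part 1: $19379.57, Part 2: $25839.43


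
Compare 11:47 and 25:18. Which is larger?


11/47 = 0.2340
25/18 = 1.3889
0.2340 < 1.3889, so 11:47 is less
= 25:18

25:18


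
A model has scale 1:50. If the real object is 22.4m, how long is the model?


Model size = real / scale
= 22.4 / 50
= 0.4480 m

0.4480 m


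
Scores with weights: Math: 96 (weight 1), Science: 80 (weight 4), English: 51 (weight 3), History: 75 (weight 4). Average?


Numerator = 96×1 + 80×4 + 51×3 + 75×4
= 96 + 320 + 153 + 300
= 869
Total weight = 12
Weighted avg = 869/12
= 72.42

72.42


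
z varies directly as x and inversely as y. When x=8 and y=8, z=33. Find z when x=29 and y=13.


z = k·x/y
Solve for k using the known point: k = z·y/x = 33×8/8 = 264/8 = 33.0000
Now evaluate at x=29, y=13:
z = k × 29 / 13 = (264 × 29) / (8 × 13) = 7656/104
≈ 73.6154

73.6154


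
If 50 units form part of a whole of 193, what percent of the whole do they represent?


Percentage = (part / whole) × 100
= (50 / 193) × 100
≈ 25.91%

25.91%


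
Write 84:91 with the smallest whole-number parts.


GCD(84, 91) = 7
84/7 : 91/7
= 12:13

12:13


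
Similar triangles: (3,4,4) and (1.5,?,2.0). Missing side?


Scale factor = 1.5/3 = 0.5
Missing side = 4 × 0.5
= 2.0

2.0


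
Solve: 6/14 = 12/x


Cross multiply: 6 × x = 14 × 12
6x = 168
x = 168 / 6
= 28.00

28.00


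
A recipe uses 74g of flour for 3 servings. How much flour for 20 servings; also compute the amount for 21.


Direct proportion: y/x = constant
k = 74/3 ≈ 24.6667
y at x=20: k × 20 = 74 × 20 / 3 = 1480/3 ≈ 493.33
y at x=21: k × 21 = 74 × 21 / 3 = 1554/3 = 518.00
= 493.33 and 518.00

493.33 and 518.00


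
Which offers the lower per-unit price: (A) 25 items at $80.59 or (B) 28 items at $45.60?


Deal A: $80.59/25 = $3.2236/unit
Deal B: $45.60/28 = $1.6286/unit
B is cheaper per unit
= Deal B

Deal B


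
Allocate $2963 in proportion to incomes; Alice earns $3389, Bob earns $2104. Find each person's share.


Total income = 3389 + 2104 = $5493
Alice: $2963 × 3389/5493 = $1828.07
Bob: $2963 × 2104/5493 = $1134.93
= Alice: $1828.07, Bob: $1134.93

Alice: $1828.07, Bob: $1134.93


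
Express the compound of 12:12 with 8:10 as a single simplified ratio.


Compound ratio = (12×8) : (12×10)
= 96:120
GCD = 24
= 4:5

4:5


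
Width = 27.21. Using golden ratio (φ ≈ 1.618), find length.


φ = (1 + √5) / 2 ≈ 1.618
Length = width × φ = 27.21 × 1.618 = 44.02578
≈ 44.03

44.03


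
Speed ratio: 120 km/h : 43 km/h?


Ratio = 120:43
GCD = 1
Simplified = 120:43
Time ratio (same distance) = 43:120
Speed ratio = 120:43

120:43


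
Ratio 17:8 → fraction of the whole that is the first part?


Total parts = 17 + 8 = 25
First part: 17/25 = 17/25
= 17/25

17/25


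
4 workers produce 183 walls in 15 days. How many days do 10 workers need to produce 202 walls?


Days ∝ work / workers, so d₂ = d₁ × (m₁/m₂) × (w₂/w₁)
Workers factor (inverse): 4/10 = 0.4000
Work factor (direct): 202/183 ≈ 1.1038
d₂ = 15 × 4/10 × 202/183 = (15 × 4 × 202) / (10 × 183) = 12120/1830
≈ 6.62 days

6.62 days


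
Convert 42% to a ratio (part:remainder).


42% means 42 parts out of 100; remainder = 58
Part : remainder = 42:58
GCD = 2
= 21:29

21:29


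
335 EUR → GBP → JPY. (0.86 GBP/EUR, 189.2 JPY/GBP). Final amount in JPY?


Step 1: 335 EUR × 0.86 = 288.10 GBP
Step 2: 288.10 GBP × 189.2 = 54508.52 JPY
Implied rate EUR→JPY = 0.86 × 189.2 = 162.7120
= 54508.52 JPY

54508.52 JPY


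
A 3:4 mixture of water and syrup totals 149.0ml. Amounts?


Total parts = 3 + 4 = 7
water: 149.0 × 3/7 = 63.9ml
syrup: 149.0 × 4/7 = 85.1ml
= 63.9ml and 85.1ml

63.9ml and 85.1ml


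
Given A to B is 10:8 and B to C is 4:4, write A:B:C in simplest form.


Match B: multiply A:B by 4 → 40:32
Multiply B:C by 8 → 32:32
Combined: 40:32:32
GCD = 8
= 5:4:4

5:4:4


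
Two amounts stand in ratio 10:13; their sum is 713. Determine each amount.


Let A = 10k, B = 13k.
10k + 13k = 713
23k = 713 → k = 713/23 = 31
A = 10×31 = 310, B = 13×31 = 403
= A = 310, B = 403

A = 310, B = 403


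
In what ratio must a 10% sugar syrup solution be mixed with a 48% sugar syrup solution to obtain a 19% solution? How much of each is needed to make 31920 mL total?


Let x parts of 10% mix with y parts of 48%.
10x + 48y = 19(x + y)
10x + 48y = 19x + 19y
x(10 - 19) = y(19 - 48)
x/y = (48 - 19)/(19 - 10) = 29/9
Simplify: 29:9
Total parts = 38; one part = 31920/38 = 840.00 mL
10% solution: 29×840.00 = 24360.00 mL
48% solution: 9×840.00 = 7560.00 mL
= ratio 29:9; 24360.00 mL and 7560.00 mL

ratio 29:9; 24360.00 mL and 7560.00 mL


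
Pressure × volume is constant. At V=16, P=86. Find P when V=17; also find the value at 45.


Inverse proportion: x × y = constant
k = 16 × 86 = 1376
At x=17: k/17 = 80.94
At x=45: k/45 = 30.58
= 80.94 and 30.58

80.94 and 30.58


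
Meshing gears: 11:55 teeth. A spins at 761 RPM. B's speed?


Gear ratio = 11:55 = 1:5
RPM_B = RPM_A × (teeth_A / teeth_B)
= 761 × (11/55)
= 152.2 RPM

152.2 RPM


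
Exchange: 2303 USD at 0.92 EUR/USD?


Amount × rate = 2303 × 0.92
= 2118.76 EUR

2118.76 EUR


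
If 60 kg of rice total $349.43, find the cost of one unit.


Unit rate = total / quantity
= 349.43 / 60
= $5.82 per unit

$5.82 per unit


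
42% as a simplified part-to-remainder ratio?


42% means 42 parts out of 100; remainder = 58
Part : remainder = 42:58
GCD = 2
= 21:29

21:29


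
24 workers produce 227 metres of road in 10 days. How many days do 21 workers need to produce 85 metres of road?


Days ∝ work / workers, so d₂ = d₁ × (m₁/m₂) × (w₂/w₁)
Workers factor (inverse): 24/21 ≈ 1.1429
Work factor (direct): 85/227 ≈ 0.3744
d₂ = 10 × 24/21 × 85/227 = (10 × 24 × 85) / (21 × 227) = 20400/4767
≈ 4.28 days

4.28 days


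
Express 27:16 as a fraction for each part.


Total parts = 27 + 16 = 43
First part: 27/43 = 27/43
Second part: 16/43 = 16/43
= 27/43 and 16/43

27/43 and 16/43
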